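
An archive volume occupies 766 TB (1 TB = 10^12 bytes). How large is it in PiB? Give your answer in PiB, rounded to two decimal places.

766 TB × 1,000,000,000,000 bytes/TB = 766,000,000,000,000 bytes
1 PiB = 2^50 bytes = 1,125,899,906,842,624 bytes
766,000,000,000,000 / 1,125,899,906,842,624 = 0.68 PiB

0.68 PiB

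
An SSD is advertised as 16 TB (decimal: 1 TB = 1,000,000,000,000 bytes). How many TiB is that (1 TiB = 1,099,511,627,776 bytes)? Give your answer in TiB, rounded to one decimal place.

14.6 TiB

16 TB × 1,000,000,000,000 bytes/TB = 16,000,000,000,000 bytes
1 TiB = 2^40 bytes = 1,099,511,627,776 bytes
16,000,000,000,000 / 1,099,511,627,776 = 14.6 TiB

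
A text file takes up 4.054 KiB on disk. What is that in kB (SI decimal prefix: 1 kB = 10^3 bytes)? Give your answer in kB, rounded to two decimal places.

4.054 KiB × 1,024 bytes/KiB = 4,151.296 bytes
1 kB = 1,000 bytes
4,151.296 / 1,000 = 4.15 kB

4.15 kB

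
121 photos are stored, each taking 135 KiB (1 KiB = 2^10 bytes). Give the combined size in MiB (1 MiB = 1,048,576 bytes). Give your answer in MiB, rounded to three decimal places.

15.952 MiB

Total = 121 × 135 KiB = 16,335 KiB
= 16,335 × 1,024 bytes = 16,727,040 bytes
1 MiB = 1,048,576 bytes
16,727,040 / 1,048,576 = 15.952 MiB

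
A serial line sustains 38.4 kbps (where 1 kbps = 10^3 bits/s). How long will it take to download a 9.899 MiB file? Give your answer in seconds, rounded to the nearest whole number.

9.899 MiB = 10,379,853.824 bytes = 83,038,830.592 bits
38.4 kbps = 38,400 bits/s
time = 83,038,830.592 / 38,400 = 2,162 s

2,162 seconds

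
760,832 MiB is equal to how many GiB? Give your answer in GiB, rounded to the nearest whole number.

760,832 MiB × 1,048,576 bytes/MiB = 797,790,175,232 bytes
1 GiB = 1,073,741,824 bytes
797,790,175,232 / 1,073,741,824 = 743 GiB

743 GiB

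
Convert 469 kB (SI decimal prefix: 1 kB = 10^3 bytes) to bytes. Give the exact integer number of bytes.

469,000 bytes

469 × 1,000 = 469,000 bytes  (1 kB = 10^3 bytes)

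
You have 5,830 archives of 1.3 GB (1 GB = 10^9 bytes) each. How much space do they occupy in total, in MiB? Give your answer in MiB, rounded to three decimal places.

7,227,897.644 MiB

Total = 5,830 × 1.3 GB = 7579 GB
= 7579 × 1,000,000,000 bytes = 7,579,000,000,000 bytes
1 MiB = 1,048,576 bytes
7,579,000,000,000 / 1,048,576 = 7,227,897.644 MiB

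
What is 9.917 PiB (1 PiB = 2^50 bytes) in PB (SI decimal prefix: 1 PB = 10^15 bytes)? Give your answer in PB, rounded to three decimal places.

9.917 PiB = 9.917 × 2^50 bytes = 11,165,549,376,158,302.208 bytes
1 PB = 10^15 bytes = 1,000,000,000,000,000 bytes
11,165,549,376,158,302.208 / 1,000,000,000,000,000 = 11.166 PB

11.166 PB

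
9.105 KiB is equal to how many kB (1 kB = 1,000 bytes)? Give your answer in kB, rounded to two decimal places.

9.32 kB

9.105 KiB = 9.105 × 2^10 bytes = 9,323.52 bytes
1 kB = 10^3 bytes = 1,000 bytes
9,323.52 / 1,000 = 9.32 kB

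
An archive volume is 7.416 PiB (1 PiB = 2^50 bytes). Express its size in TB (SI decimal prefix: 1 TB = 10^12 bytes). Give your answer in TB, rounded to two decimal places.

7.416 PiB = 7.416 × 2^50 bytes = 8,349,673,709,144,899.584 bytes
1 TB = 10^12 bytes = 1,000,000,000,000 bytes
8,349,673,709,144,899.584 / 1,000,000,000,000 = 8,349.67 TB

8,349.67 TB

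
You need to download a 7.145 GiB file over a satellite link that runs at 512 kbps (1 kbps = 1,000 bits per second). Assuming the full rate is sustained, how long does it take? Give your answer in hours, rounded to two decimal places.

33.30 hours

7.145 GiB = 7,671,885,332.48 bytes = 61,375,082,659.84 bits
512 kbps = 512,000 bits/s
time = 61,375,082,659.84 / 512,000 = 119,873.2083 s
119,873.2083 s / 3600 = 33.30 hours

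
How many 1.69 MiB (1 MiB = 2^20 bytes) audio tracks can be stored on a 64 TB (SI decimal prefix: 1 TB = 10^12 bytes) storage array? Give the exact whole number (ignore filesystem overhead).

Capacity: 64 TB = 64,000,000,000,000 bytes
Per item: 1.69 MiB = 1,772,093.44 bytes
⌊64,000,000,000,000 / 1,772,093.44⌋ = 36,115,477

36,115,477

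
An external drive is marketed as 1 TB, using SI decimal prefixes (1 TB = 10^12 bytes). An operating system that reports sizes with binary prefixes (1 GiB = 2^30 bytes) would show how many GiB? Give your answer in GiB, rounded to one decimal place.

1 TB × 1,000,000,000,000 bytes/TB = 1,000,000,000,000 bytes
1 GiB = 2^30 bytes = 1,073,741,824 bytes
1,000,000,000,000 / 1,073,741,824 = 931.3 GiB

931.3 GiB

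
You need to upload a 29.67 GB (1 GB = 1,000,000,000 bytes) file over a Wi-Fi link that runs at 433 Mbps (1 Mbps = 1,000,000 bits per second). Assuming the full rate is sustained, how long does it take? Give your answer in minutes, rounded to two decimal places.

29.67 GB = 29,670,000,000 bytes = 237,360,000,000 bits
433 Mbps = 433,000,000 bits/s
time = 237,360,000,000 / 433,000,000 = 548.176 s
548.176 s / 60 = 9.14 minutes

9.14 minutes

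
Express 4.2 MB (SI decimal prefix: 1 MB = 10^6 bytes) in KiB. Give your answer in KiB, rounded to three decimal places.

4.2 MB × 1,000,000 bytes/MB = 4,200,000 bytes
1 KiB = 2^10 bytes = 1,024 bytes
4,200,000 / 1,024 = 4,101.563 KiB

4,101.563 KiB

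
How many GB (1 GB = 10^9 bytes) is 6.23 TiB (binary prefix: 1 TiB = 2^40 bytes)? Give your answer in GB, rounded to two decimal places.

6,849.96 GB

6.23 TiB = 6.23 × 2^40 bytes = 6,849,957,441,044.48 bytes
1 GB = 1,000,000,000 bytes
6,849,957,441,044.48 / 1,000,000,000 = 6,849.96 GB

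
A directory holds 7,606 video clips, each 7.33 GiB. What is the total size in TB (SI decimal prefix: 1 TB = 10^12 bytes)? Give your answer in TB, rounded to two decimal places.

59.86 TB

Total = 7,606 × 7.33 GiB = 55751.98 GiB
= 55751.98 × 1,073,741,824 bytes = 59,863,232,696,811.52 bytes
1 TB = 1,000,000,000,000 bytes
59,863,232,696,811.52 / 1,000,000,000,000 = 59.86 TB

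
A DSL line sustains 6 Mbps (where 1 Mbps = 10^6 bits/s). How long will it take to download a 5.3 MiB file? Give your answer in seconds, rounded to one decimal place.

7.4 seconds

5.3 MiB = 5,557,452.8 bytes = 44,459,622.4 bits
6 Mbps = 6,000,000 bits/s
time = 44,459,622.4 / 6,000,000 = 7.4 s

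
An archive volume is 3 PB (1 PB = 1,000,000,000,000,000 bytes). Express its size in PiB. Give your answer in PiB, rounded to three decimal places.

3 PB = 3 × 10^15 bytes = 3,000,000,000,000,000 bytes
1 PiB = 1,125,899,906,842,624 bytes
3,000,000,000,000,000 / 1,125,899,906,842,624 = 2.665 PiB

2.665 PiB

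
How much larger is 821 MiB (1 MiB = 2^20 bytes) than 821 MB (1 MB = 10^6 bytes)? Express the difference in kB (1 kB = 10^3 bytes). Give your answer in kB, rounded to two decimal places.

821 MiB = 821 × 1,048,576 = 860,880,896 bytes
821 MB = 821 × 1,000,000 = 821,000,000 bytes
difference = 39,880,896 bytes
39,880,896 / 1,000 = 39,880.90 kB

39,880.90 kB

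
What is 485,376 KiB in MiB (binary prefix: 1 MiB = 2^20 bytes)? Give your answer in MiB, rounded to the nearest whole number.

474 MiB

485,376 KiB = 485,376 × 2^10 bytes = 497,025,024 bytes
1 MiB = 2^20 bytes = 1,048,576 bytes
497,025,024 / 1,048,576 = 474 MiB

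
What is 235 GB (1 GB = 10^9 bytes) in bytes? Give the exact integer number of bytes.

235,000,000,000 bytes

235 × 1,000,000,000 = 235,000,000,000 bytes  (1 GB = 10^9 bytes)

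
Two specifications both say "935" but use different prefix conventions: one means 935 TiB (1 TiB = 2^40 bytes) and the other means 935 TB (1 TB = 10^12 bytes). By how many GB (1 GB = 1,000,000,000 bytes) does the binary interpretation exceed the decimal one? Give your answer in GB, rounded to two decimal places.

935 TiB = 935 × 1,099,511,627,776 = 1,028,043,371,970,560 bytes
935 TB = 935 × 1,000,000,000,000 = 935,000,000,000,000 bytes
difference = 93,043,371,970,560 bytes
93,043,371,970,560 / 1,000,000,000 = 93,043.37 GB

93,043.37 GB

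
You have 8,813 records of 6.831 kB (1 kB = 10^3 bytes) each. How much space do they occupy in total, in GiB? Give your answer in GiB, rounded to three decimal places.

0.056 GiB

Total = 8,813 × 6.831 kB = 60201.603 kB
= 60201.603 × 1,000 bytes = 60,201,603 bytes
1 GiB = 1,073,741,824 bytes
60,201,603 / 1,073,741,824 = 0.056 GiB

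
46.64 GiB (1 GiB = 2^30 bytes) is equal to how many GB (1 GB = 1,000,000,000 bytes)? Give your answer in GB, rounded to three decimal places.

46.64 GiB = 46.64 × 2^30 bytes = 50,079,318,671.36 bytes
1 GB = 1,000,000,000 bytes
50,079,318,671.36 / 1,000,000,000 = 50.079 GB

50.079 GB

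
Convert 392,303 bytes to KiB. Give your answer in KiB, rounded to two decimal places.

392,303 bytes given.
1 KiB = 1,024 bytes
392,303 / 1,024 = 383.11 KiB

383.11 KiB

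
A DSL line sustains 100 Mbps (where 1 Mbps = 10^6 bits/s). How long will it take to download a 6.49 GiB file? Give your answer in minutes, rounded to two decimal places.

9.29 minutes

6.49 GiB = 6,968,584,437.76 bytes = 55,748,675,502.08 bits
100 Mbps = 100,000,000 bits/s
time = 55,748,675,502.08 / 100,000,000 = 557.487 s
557.487 s / 60 = 9.29 minutes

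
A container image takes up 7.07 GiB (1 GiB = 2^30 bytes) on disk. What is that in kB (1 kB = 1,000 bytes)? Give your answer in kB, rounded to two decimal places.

7.07 GiB = 7.07 × 2^30 bytes = 7,591,354,695.68 bytes
1 kB = 10^3 bytes = 1,000 bytes
7,591,354,695.68 / 1,000 = 7,591,354.70 kB

7,591,354.70 kB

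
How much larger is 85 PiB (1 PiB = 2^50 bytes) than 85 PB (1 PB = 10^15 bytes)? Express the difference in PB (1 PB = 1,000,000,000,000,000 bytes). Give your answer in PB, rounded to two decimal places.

85 PiB = 85 × 1,125,899,906,842,624 = 95,701,492,081,623,040 bytes
85 PB = 85 × 1,000,000,000,000,000 = 85,000,000,000,000,000 bytes
difference = 10,701,492,081,623,040 bytes
10,701,492,081,623,040 / 1,000,000,000,000,000 = 10.70 PB

10.70 PB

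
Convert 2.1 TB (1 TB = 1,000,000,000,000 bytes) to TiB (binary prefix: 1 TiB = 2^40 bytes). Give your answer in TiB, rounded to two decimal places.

2.1 TB × 1,000,000,000,000 bytes/TB = 2,100,000,000,000 bytes
1 TiB = 2^40 bytes = 1,099,511,627,776 bytes
2,100,000,000,000 / 1,099,511,627,776 = 1.91 TiB

1.91 TiB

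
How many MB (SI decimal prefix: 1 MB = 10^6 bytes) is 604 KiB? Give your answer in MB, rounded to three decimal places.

0.618 MB

604 KiB = 604 × 2^10 bytes = 618,496 bytes
1 MB = 10^6 bytes = 1,000,000 bytes
618,496 / 1,000,000 = 0.618 MB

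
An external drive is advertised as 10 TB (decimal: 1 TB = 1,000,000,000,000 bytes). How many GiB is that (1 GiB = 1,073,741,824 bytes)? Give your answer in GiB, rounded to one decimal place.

10 TB × 1,000,000,000,000 bytes/TB = 10,000,000,000,000 bytes
1 GiB = 2^30 bytes = 1,073,741,824 bytes
10,000,000,000,000 / 1,073,741,824 = 9,313.2 GiB

9,313.2 GiB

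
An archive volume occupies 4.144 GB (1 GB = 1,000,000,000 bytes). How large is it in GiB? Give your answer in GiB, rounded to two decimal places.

3.86 GiB

4.144 GB × 1,000,000,000 bytes/GB = 4,144,000,000 bytes
1 GiB = 1,073,741,824 bytes
4,144,000,000 / 1,073,741,824 = 3.86 GiB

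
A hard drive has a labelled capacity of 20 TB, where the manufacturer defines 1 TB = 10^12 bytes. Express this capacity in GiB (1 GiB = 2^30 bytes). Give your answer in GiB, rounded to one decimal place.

18,626.5 GiB

20 TB = 20 × 10^12 bytes = 20,000,000,000,000 bytes
1 GiB = 1,073,741,824 bytes
20,000,000,000,000 / 1,073,741,824 = 18,626.5 GiB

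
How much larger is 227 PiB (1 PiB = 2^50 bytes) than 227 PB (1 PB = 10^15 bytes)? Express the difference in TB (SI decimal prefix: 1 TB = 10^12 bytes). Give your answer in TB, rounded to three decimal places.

227 PiB = 227 × 1,125,899,906,842,624 = 255,579,278,853,275,648 bytes
227 PB = 227 × 1,000,000,000,000,000 = 227,000,000,000,000,000 bytes
difference = 28,579,278,853,275,648 bytes
28,579,278,853,275,648 / 1,000,000,000,000 = 28,579.279 TB

28,579.279 TB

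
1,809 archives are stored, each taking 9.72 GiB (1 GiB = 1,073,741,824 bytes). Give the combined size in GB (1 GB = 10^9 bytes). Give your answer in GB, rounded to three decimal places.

Total = 1,809 × 9.72 GiB = 17583.48 GiB
= 17583.48 × 1,073,741,824 bytes = 18,880,117,887,467.52 bytes
1 GB = 1,000,000,000 bytes
18,880,117,887,467.52 / 1,000,000,000 = 18,880.118 GB

18,880.118 GB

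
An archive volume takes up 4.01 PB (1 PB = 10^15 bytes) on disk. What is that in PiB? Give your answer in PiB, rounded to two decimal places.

3.56 PiB

4.01 PB × 1,000,000,000,000,000 bytes/PB = 4,010,000,000,000,000 bytes
1 PiB = 2^50 bytes = 1,125,899,906,842,624 bytes
4,010,000,000,000,000 / 1,125,899,906,842,624 = 3.56 PiB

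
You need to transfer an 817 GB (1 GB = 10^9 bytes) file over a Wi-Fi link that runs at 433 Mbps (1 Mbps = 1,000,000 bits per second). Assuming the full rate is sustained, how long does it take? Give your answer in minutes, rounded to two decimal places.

817 GB = 817,000,000,000 bytes = 6,536,000,000,000 bits
433 Mbps = 433,000,000 bits/s
time = 6,536,000,000,000 / 433,000,000 = 15,094.688 s
15,094.688 s / 60 = 251.58 minutes

251.58 minutes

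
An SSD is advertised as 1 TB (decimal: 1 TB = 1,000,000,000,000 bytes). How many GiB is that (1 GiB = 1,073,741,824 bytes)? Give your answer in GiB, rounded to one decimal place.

931.3 GiB

1 TB = 1 × 10^12 bytes = 1,000,000,000,000 bytes
1 GiB = 1,073,741,824 bytes
1,000,000,000,000 / 1,073,741,824 = 931.3 GiB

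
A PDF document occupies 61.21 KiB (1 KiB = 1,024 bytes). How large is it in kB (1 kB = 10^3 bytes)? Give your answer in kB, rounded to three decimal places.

61.21 KiB = 61.21 × 2^10 bytes = 62,679.04 bytes
1 kB = 10^3 bytes = 1,000 bytes
62,679.04 / 1,000 = 62.679 kB

62.679 kB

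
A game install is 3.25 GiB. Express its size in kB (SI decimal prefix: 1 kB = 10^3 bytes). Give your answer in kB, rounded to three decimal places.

3.25 GiB × 1,073,741,824 bytes/GiB = 3,489,660,928 bytes
1 kB = 1,000 bytes
3,489,660,928 / 1,000 = 3,489,660.928 kB

3,489,660.928 kB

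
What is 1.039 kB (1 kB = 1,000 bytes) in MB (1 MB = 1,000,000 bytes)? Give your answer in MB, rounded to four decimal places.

1.039 kB × 1,000 bytes/kB = 1,039 bytes
1 MB = 1,000,000 bytes
1,039 / 1,000,000 = 0.0010 MB

0.0010 MB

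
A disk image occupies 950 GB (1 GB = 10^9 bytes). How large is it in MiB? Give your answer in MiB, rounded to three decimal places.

905,990.601 MiB

950 GB = 950 × 10^9 bytes = 950,000,000,000 bytes
1 MiB = 2^20 bytes = 1,048,576 bytes
950,000,000,000 / 1,048,576 = 905,990.601 MiB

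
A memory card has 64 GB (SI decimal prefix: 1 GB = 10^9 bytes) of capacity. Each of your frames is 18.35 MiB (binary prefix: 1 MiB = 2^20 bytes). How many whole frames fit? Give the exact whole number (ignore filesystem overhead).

3,326

Capacity: 64 GB = 64,000,000,000 bytes
Per item: 18.35 MiB = 19,241,369.6 bytes
⌊64,000,000,000 / 19,241,369.6⌋ = 3,326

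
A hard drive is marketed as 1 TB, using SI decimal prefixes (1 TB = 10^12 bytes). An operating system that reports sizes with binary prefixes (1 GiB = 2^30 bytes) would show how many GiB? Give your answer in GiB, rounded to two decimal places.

1 TB = 1 × 10^12 bytes = 1,000,000,000,000 bytes
1 GiB = 1,073,741,824 bytes
1,000,000,000,000 / 1,073,741,824 = 931.32 GiB

931.32 GiB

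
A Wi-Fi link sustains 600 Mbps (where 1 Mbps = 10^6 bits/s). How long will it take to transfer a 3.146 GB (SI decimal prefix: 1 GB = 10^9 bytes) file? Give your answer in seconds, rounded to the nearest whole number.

42 seconds

3.146 GB = 3,146,000,000 bytes = 25,168,000,000 bits
600 Mbps = 600,000,000 bits/s
time = 25,168,000,000 / 600,000,000 = 42 s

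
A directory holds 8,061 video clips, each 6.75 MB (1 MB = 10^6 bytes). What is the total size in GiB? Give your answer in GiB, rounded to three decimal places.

50.675 GiB

Total = 8,061 × 6.75 MB = 54411.75 MB
= 54411.75 × 1,000,000 bytes = 54,411,750,000 bytes
1 GiB = 1,073,741,824 bytes
54,411,750,000 / 1,073,741,824 = 50.675 GiB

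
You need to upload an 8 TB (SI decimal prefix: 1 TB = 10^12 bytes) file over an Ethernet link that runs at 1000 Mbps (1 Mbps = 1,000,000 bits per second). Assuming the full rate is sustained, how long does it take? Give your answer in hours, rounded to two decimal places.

17.78 hours

8 TB = 8,000,000,000,000 bytes = 64,000,000,000,000 bits
1000 Mbps = 1,000,000,000 bits/s
time = 64,000,000,000,000 / 1,000,000,000 = 64,000.0000 s
64,000.0000 s / 3600 = 17.78 hours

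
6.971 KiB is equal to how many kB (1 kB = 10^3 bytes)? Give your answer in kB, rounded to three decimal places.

6.971 KiB = 6.971 × 2^10 bytes = 7,138.304 bytes
1 kB = 1,000 bytes
7,138.304 / 1,000 = 7.138 kB

7.138 kB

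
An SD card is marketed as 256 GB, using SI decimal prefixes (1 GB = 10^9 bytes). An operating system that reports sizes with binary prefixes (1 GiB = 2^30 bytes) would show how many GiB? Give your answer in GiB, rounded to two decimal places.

256 GB = 256 × 10^9 bytes = 256,000,000,000 bytes
1 GiB = 1,073,741,824 bytes
256,000,000,000 / 1,073,741,824 = 238.42 GiB

238.42 GiB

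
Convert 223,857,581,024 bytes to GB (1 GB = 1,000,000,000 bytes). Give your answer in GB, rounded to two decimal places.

223.86 GB

223,857,581,024 bytes given.
1 GB = 10^9 bytes = 1,000,000,000 bytes
223,857,581,024 / 1,000,000,000 = 223.86 GB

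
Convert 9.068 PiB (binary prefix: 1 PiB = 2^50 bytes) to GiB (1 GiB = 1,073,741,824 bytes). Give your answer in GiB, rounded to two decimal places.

9,508,487.17 GiB

9.068 PiB × 1,125,899,906,842,624 bytes/PiB = 10,209,660,355,248,914.432 bytes
1 GiB = 2^30 bytes = 1,073,741,824 bytes
10,209,660,355,248,914.432 / 1,073,741,824 = 9,508,487.17 GiB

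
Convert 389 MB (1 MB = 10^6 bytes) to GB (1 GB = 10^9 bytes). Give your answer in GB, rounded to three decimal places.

389 MB = 389 × 10^6 bytes = 389,000,000 bytes
1 GB = 1,000,000,000 bytes
389,000,000 / 1,000,000,000 = 0.389 GB

0.389 GB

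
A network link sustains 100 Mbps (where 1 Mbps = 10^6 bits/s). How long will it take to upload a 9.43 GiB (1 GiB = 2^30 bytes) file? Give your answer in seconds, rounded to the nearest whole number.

9.43 GiB = 10,125,385,400.32 bytes = 81,003,083,202.56 bits
100 Mbps = 100,000,000 bits/s
time = 81,003,083,202.56 / 100,000,000 = 810 s

810 seconds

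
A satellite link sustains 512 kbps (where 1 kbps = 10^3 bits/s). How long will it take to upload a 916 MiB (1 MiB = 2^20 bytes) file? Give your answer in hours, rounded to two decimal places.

4.17 hours

916 MiB = 960,495,616 bytes = 7,683,964,928 bits
512 kbps = 512,000 bits/s
time = 7,683,964,928 / 512,000 = 15,007.7440 s
15,007.7440 s / 3600 = 4.17 hours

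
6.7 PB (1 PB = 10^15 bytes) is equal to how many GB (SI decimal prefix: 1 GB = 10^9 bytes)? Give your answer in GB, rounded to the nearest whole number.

6.7 PB = 6.7 × 10^15 bytes = 6,700,000,000,000,000 bytes
1 GB = 1,000,000,000 bytes
6,700,000,000,000,000 / 1,000,000,000 = 6,700,000 GB

6,700,000 GB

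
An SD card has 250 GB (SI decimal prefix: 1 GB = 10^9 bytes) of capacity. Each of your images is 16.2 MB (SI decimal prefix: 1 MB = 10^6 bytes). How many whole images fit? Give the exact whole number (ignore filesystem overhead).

15,432

Capacity: 250 GB = 250,000,000,000 bytes
Per item: 16.2 MB = 16,200,000 bytes
⌊250,000,000,000 / 16,200,000⌋ = 15,432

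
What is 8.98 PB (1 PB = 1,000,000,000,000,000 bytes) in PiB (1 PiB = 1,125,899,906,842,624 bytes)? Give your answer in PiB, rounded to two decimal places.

8.98 PB = 8.98 × 10^15 bytes = 8,980,000,000,000,000 bytes
1 PiB = 1,125,899,906,842,624 bytes
8,980,000,000,000,000 / 1,125,899,906,842,624 = 7.98 PiB

7.98 PiB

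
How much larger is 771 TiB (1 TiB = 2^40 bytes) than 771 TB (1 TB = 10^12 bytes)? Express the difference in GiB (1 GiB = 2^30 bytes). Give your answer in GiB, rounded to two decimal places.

771 TiB = 771 × 1,099,511,627,776 = 847,723,465,015,296 bytes
771 TB = 771 × 1,000,000,000,000 = 771,000,000,000,000 bytes
difference = 76,723,465,015,296 bytes
76,723,465,015,296 / 1,073,741,824 = 71,454.29 GiB

71,454.29 GiB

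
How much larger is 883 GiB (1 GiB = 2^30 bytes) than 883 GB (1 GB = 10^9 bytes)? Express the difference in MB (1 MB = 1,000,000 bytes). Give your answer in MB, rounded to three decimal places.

65,114.031 MB

883 GiB = 883 × 1,073,741,824 = 948,114,030,592 bytes
883 GB = 883 × 1,000,000,000 = 883,000,000,000 bytes
difference = 65,114,030,592 bytes
65,114,030,592 / 1,000,000 = 65,114.031 MB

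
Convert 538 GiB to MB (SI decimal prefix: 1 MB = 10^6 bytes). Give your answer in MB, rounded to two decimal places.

577,673.10 MB

538 GiB × 1,073,741,824 bytes/GiB = 577,673,101,312 bytes
1 MB = 10^6 bytes = 1,000,000 bytes
577,673,101,312 / 1,000,000 = 577,673.10 MB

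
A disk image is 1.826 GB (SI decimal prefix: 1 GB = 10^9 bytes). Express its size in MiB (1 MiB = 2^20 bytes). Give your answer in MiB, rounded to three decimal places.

1,741.409 MiB

1.826 GB × 1,000,000,000 bytes/GB = 1,826,000,000 bytes
1 MiB = 2^20 bytes = 1,048,576 bytes
1,826,000,000 / 1,048,576 = 1,741.409 MiB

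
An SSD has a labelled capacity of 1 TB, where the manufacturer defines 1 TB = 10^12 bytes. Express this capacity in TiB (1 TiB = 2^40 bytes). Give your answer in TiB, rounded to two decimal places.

0.91 TiB

1 TB × 1,000,000,000,000 bytes/TB = 1,000,000,000,000 bytes
1 TiB = 2^40 bytes = 1,099,511,627,776 bytes
1,000,000,000,000 / 1,099,511,627,776 = 0.91 TiB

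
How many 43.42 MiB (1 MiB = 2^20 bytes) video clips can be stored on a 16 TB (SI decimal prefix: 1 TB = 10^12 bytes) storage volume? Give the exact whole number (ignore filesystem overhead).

351,423

Capacity: 16 TB = 16,000,000,000,000 bytes
Per item: 43.42 MiB = 45,529,169.92 bytes
⌊16,000,000,000,000 / 45,529,169.92⌋ = 351,423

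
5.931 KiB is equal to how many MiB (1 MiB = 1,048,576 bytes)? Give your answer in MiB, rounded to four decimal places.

5.931 KiB = 5.931 × 2^10 bytes = 6,073.344 bytes
1 MiB = 2^20 bytes = 1,048,576 bytes
6,073.344 / 1,048,576 = 0.0058 MiB

0.0058 MiB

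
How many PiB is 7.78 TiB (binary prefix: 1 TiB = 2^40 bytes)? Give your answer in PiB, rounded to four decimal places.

7.78 TiB = 7.78 × 2^40 bytes = 8,554,200,464,097.28 bytes
1 PiB = 1,125,899,906,842,624 bytes
8,554,200,464,097.28 / 1,125,899,906,842,624 = 0.0076 PiB

0.0076 PiB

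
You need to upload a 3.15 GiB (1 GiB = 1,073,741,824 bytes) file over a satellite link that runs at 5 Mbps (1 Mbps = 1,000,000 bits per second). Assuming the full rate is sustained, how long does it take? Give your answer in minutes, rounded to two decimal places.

3.15 GiB = 3,382,286,745.6 bytes = 27,058,293,964.8 bits
5 Mbps = 5,000,000 bits/s
time = 27,058,293,964.8 / 5,000,000 = 5,411.659 s
5,411.659 s / 60 = 90.19 minutes

90.19 minutes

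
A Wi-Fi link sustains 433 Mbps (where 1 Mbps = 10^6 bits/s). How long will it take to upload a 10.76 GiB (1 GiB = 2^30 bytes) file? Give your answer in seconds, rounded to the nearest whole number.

10.76 GiB = 11,553,462,026.24 bytes = 92,427,696,209.92 bits
433 Mbps = 433,000,000 bits/s
time = 92,427,696,209.92 / 433,000,000 = 213 s

213 seconds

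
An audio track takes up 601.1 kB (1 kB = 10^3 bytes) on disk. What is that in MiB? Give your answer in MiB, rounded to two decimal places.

601.1 kB = 601.1 × 10^3 bytes = 601,100 bytes
1 MiB = 1,048,576 bytes
601,100 / 1,048,576 = 0.57 MiB

0.57 MiB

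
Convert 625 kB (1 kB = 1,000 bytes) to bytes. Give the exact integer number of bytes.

625,000 bytes

625 × 1,000 = 625,000 bytes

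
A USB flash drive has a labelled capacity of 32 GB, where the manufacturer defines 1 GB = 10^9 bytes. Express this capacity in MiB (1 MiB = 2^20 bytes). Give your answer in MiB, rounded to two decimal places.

30,517.58 MiB

32 GB × 1,000,000,000 bytes/GB = 32,000,000,000 bytes
1 MiB = 2^20 bytes = 1,048,576 bytes
32,000,000,000 / 1,048,576 = 30,517.58 MiB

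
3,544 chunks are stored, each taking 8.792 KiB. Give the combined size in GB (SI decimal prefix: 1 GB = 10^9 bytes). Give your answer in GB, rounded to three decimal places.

0.032 GB

Total = 3,544 × 8.792 KiB = 31158.848 KiB
= 31158.848 × 1,024 bytes = 31,906,660.352 bytes
1 GB = 1,000,000,000 bytes
31,906,660.352 / 1,000,000,000 = 0.032 GB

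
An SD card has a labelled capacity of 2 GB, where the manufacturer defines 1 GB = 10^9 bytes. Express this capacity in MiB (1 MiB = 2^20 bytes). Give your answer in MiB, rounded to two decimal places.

1,907.35 MiB

2 GB = 2 × 10^9 bytes = 2,000,000,000 bytes
1 MiB = 2^20 bytes = 1,048,576 bytes
2,000,000,000 / 1,048,576 = 1,907.35 MiB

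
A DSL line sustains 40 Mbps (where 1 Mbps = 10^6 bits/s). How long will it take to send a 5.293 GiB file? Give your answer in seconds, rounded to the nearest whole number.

5.293 GiB = 5,683,315,474.432 bytes = 45,466,523,795.456 bits
40 Mbps = 40,000,000 bits/s
time = 45,466,523,795.456 / 40,000,000 = 1,137 s

1,137 seconds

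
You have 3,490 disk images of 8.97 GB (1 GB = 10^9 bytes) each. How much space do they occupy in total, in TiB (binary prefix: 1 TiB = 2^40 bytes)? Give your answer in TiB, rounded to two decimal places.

Total = 3,490 × 8.97 GB = 31305.3 GB
= 31305.3 × 1,000,000,000 bytes = 31,305,300,000,000 bytes
1 TiB = 1,099,511,627,776 bytes
31,305,300,000,000 / 1,099,511,627,776 = 28.47 TiB

28.47 TiB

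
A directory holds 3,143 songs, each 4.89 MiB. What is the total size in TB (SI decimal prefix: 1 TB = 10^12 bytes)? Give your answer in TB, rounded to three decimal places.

Total = 3,143 × 4.89 MiB = 15369.27 MiB
= 15369.27 × 1,048,576 bytes = 16,115,847,659.52 bytes
1 TB = 1,000,000,000,000 bytes
16,115,847,659.52 / 1,000,000,000,000 = 0.016 TB

0.016 TB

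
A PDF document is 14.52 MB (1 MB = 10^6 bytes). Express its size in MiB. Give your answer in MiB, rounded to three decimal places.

14.52 MB × 1,000,000 bytes/MB = 14,520,000 bytes
1 MiB = 2^20 bytes = 1,048,576 bytes
14,520,000 / 1,048,576 = 13.847 MiB

13.847 MiB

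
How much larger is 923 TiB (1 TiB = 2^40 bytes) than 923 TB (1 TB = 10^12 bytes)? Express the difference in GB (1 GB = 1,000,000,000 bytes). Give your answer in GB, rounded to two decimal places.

923 TiB = 923 × 1,099,511,627,776 = 1,014,849,232,437,248 bytes
923 TB = 923 × 1,000,000,000,000 = 923,000,000,000,000 bytes
difference = 91,849,232,437,248 bytes
91,849,232,437,248 / 1,000,000,000 = 91,849.23 GB

91,849.23 GB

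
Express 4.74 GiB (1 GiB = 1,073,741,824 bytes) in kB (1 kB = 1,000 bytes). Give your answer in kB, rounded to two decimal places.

4.74 GiB = 4.74 × 2^30 bytes = 5,089,536,245.76 bytes
1 kB = 1,000 bytes
5,089,536,245.76 / 1,000 = 5,089,536.25 kB

5,089,536.25 kB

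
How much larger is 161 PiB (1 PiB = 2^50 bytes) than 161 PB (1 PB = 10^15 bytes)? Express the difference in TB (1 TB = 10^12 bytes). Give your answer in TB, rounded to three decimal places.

20,269.885 TB

161 PiB = 161 × 1,125,899,906,842,624 = 181,269,885,001,662,464 bytes
161 PB = 161 × 1,000,000,000,000,000 = 161,000,000,000,000,000 bytes
difference = 20,269,885,001,662,464 bytes
20,269,885,001,662,464 / 1,000,000,000,000 = 20,269.885 TB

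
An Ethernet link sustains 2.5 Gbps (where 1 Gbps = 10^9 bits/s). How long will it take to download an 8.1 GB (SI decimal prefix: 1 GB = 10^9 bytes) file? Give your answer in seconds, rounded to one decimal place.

25.9 seconds

8.1 GB = 8,100,000,000 bytes = 64,800,000,000 bits
2.5 Gbps = 2,500,000,000 bits/s
time = 64,800,000,000 / 2,500,000,000 = 25.9 s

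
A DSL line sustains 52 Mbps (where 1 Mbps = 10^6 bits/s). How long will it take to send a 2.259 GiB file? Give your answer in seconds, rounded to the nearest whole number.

373 seconds

2.259 GiB = 2,425,582,780.416 bytes = 19,404,662,243.328 bits
52 Mbps = 52,000,000 bits/s
time = 19,404,662,243.328 / 52,000,000 = 373 s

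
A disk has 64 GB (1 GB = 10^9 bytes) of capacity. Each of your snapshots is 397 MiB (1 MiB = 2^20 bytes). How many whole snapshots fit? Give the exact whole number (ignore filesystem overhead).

Capacity: 64 GB = 64,000,000,000 bytes
Per item: 397 MiB = 416,284,672 bytes
⌊64,000,000,000 / 416,284,672⌋ = 153

153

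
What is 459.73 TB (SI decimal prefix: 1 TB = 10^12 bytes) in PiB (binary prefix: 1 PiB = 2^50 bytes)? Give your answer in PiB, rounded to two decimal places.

459.73 TB × 1,000,000,000,000 bytes/TB = 459,730,000,000,000 bytes
1 PiB = 2^50 bytes = 1,125,899,906,842,624 bytes
459,730,000,000,000 / 1,125,899,906,842,624 = 0.41 PiB

0.41 PiB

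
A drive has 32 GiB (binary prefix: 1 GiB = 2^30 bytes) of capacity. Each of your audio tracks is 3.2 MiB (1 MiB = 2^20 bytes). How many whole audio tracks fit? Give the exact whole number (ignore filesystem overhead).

10,240

Capacity: 32 GiB = 34,359,738,368 bytes
Per item: 3.2 MiB = 3,355,443.2 bytes
⌊34,359,738,368 / 3,355,443.2⌋ = 10,240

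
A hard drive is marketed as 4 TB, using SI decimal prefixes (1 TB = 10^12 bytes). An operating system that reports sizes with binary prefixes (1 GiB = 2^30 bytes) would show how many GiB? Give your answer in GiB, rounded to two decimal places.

4 TB = 4 × 10^12 bytes = 4,000,000,000,000 bytes
1 GiB = 2^30 bytes = 1,073,741,824 bytes
4,000,000,000,000 / 1,073,741,824 = 3,725.29 GiB

3,725.29 GiB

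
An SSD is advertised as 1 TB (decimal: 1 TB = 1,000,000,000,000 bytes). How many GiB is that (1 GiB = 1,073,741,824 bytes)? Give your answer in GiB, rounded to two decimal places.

931.32 GiB

1 TB = 1 × 10^12 bytes = 1,000,000,000,000 bytes
1 GiB = 1,073,741,824 bytes
1,000,000,000,000 / 1,073,741,824 = 931.32 GiB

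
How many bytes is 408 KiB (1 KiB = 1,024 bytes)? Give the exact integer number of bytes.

408 × 1,024 = 417,792 bytes  (1 KiB = 2^10 bytes)

417,792 bytes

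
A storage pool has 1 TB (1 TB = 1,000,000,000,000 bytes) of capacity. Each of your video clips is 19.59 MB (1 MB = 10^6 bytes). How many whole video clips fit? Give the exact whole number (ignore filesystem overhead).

Capacity: 1 TB = 1,000,000,000,000 bytes
Per item: 19.59 MB = 19,590,000 bytes
⌊1,000,000,000,000 / 19,590,000⌋ = 51,046

51,046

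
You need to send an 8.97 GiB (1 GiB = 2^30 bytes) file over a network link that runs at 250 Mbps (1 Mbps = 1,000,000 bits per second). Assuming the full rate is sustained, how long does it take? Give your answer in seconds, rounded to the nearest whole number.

8.97 GiB = 9,631,464,161.28 bytes = 77,051,713,290.24 bits
250 Mbps = 250,000,000 bits/s
time = 77,051,713,290.24 / 250,000,000 = 308 s

308 seconds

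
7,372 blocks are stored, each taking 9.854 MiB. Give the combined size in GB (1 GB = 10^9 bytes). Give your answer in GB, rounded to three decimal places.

76.172 GB

Total = 7,372 × 9.854 MiB = 72643.688 MiB
= 72643.688 × 1,048,576 bytes = 76,172,427,788.288 bytes
1 GB = 1,000,000,000 bytes
76,172,427,788.288 / 1,000,000,000 = 76.172 GB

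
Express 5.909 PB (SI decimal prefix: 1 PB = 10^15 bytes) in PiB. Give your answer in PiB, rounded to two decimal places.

5.909 PB = 5.909 × 10^15 bytes = 5,909,000,000,000,000 bytes
1 PiB = 2^50 bytes = 1,125,899,906,842,624 bytes
5,909,000,000,000,000 / 1,125,899,906,842,624 = 5.25 PiB

5.25 PiB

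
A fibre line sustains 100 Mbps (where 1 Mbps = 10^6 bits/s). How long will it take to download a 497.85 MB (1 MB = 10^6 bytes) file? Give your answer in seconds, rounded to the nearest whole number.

497.85 MB = 497,850,000 bytes = 3,982,800,000 bits
100 Mbps = 100,000,000 bits/s
time = 3,982,800,000 / 100,000,000 = 40 s

40 seconds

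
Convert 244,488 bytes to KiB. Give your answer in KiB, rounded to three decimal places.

244,488 bytes given.
1 KiB = 2^10 bytes = 1,024 bytes
244,488 / 1,024 = 238.758 KiB

238.758 KiB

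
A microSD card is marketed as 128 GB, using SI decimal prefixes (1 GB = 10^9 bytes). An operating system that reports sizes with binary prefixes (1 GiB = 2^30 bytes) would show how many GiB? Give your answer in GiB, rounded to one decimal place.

128 GB = 128 × 10^9 bytes = 128,000,000,000 bytes
1 GiB = 2^30 bytes = 1,073,741,824 bytes
128,000,000,000 / 1,073,741,824 = 119.2 GiB

119.2 GiB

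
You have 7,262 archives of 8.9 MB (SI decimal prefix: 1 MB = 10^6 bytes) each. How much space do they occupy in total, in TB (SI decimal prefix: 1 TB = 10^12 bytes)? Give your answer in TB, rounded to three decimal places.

Total = 7,262 × 8.9 MB = 64631.8 MB
= 64631.8 × 1,000,000 bytes = 64,631,800,000 bytes
1 TB = 1,000,000,000,000 bytes
64,631,800,000 / 1,000,000,000,000 = 0.065 TB

0.065 TB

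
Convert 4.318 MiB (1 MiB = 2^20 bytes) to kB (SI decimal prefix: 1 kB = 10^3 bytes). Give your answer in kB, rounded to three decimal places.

4,527.751 kB

4.318 MiB = 4.318 × 2^20 bytes = 4,527,751.168 bytes
1 kB = 1,000 bytes
4,527,751.168 / 1,000 = 4,527.751 kB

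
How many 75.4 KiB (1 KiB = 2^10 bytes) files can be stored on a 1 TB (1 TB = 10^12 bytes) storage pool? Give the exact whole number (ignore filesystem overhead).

12,951,757

Capacity: 1 TB = 1,000,000,000,000 bytes
Per item: 75.4 KiB = 77,209.6 bytes
⌊1,000,000,000,000 / 77,209.6⌋ = 12,951,757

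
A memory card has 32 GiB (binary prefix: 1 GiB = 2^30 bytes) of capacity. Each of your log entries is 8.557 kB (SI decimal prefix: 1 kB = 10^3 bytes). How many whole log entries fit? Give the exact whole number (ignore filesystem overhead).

4,015,395

Capacity: 32 GiB = 34,359,738,368 bytes
Per item: 8.557 kB = 8,557 bytes
⌊34,359,738,368 / 8,557⌋ = 4,015,395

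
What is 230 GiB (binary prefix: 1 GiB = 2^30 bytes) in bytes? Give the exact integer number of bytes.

246,960,619,520 bytes

230 × 1,073,741,824 = 246,960,619,520 bytes  (1 GiB = 2^30 bytes)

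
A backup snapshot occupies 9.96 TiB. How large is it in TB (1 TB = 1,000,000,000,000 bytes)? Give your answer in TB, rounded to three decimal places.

10.951 TB

9.96 TiB = 9.96 × 2^40 bytes = 10,951,135,812,648.96 bytes
1 TB = 10^12 bytes = 1,000,000,000,000 bytes
10,951,135,812,648.96 / 1,000,000,000,000 = 10.951 TB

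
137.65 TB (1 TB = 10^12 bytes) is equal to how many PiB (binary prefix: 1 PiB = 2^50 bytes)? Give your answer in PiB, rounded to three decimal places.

0.122 PiB

137.65 TB × 1,000,000,000,000 bytes/TB = 137,650,000,000,000 bytes
1 PiB = 1,125,899,906,842,624 bytes
137,650,000,000,000 / 1,125,899,906,842,624 = 0.122 PiB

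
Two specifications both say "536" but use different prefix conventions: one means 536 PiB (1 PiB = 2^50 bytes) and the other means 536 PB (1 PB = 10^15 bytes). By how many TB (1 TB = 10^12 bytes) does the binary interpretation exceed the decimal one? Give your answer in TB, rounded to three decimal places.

536 PiB = 536 × 1,125,899,906,842,624 = 603,482,350,067,646,464 bytes
536 PB = 536 × 1,000,000,000,000,000 = 536,000,000,000,000,000 bytes
difference = 67,482,350,067,646,464 bytes
67,482,350,067,646,464 / 1,000,000,000,000 = 67,482.350 TB

67,482.350 TB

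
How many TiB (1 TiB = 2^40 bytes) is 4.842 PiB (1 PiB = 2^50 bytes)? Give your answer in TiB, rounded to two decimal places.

4,958.21 TiB

4.842 PiB × 1,125,899,906,842,624 bytes/PiB = 5,451,607,348,931,985.408 bytes
1 TiB = 2^40 bytes = 1,099,511,627,776 bytes
5,451,607,348,931,985.408 / 1,099,511,627,776 = 4,958.21 TiB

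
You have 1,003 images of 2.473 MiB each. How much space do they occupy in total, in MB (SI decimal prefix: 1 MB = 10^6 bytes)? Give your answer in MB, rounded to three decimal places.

2,600.908 MB

Total = 1,003 × 2.473 MiB = 2480.419 MiB
= 2480.419 × 1,048,576 bytes = 2,600,907,833.344 bytes
1 MB = 1,000,000 bytes
2,600,907,833.344 / 1,000,000 = 2,600.908 MB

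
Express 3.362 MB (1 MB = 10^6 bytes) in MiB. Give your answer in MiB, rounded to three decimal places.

3.206 MiB

3.362 MB = 3.362 × 10^6 bytes = 3,362,000 bytes
1 MiB = 2^20 bytes = 1,048,576 bytes
3,362,000 / 1,048,576 = 3.206 MiB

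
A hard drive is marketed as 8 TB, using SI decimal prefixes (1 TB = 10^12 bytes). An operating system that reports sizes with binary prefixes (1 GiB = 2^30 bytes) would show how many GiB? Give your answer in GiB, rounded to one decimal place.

8 TB = 8 × 10^12 bytes = 8,000,000,000,000 bytes
1 GiB = 1,073,741,824 bytes
8,000,000,000,000 / 1,073,741,824 = 7,450.6 GiB

7,450.6 GiB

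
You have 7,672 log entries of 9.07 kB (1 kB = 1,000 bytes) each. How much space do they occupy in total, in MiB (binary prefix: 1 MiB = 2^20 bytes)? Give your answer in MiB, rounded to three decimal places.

66.361 MiB

Total = 7,672 × 9.07 kB = 69585.04 kB
= 69585.04 × 1,000 bytes = 69,585,040 bytes
1 MiB = 1,048,576 bytes
69,585,040 / 1,048,576 = 66.361 MiB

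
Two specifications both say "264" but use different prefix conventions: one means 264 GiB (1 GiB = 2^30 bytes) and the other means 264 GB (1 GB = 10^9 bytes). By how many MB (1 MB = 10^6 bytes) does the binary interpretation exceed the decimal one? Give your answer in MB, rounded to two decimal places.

19,467.84 MB

264 GiB = 264 × 1,073,741,824 = 283,467,841,536 bytes
264 GB = 264 × 1,000,000,000 = 264,000,000,000 bytes
difference = 19,467,841,536 bytes
19,467,841,536 / 1,000,000 = 19,467.84 MB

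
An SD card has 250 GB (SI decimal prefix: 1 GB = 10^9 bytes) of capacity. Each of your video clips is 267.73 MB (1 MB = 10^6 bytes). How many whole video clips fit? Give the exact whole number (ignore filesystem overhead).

Capacity: 250 GB = 250,000,000,000 bytes
Per item: 267.73 MB = 267,730,000 bytes
⌊250,000,000,000 / 267,730,000⌋ = 933

933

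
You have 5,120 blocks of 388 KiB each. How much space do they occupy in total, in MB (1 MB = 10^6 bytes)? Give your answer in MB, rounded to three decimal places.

2,034.237 MB

Total = 5,120 × 388 KiB = 1,986,560 KiB
= 1,986,560 × 1,024 bytes = 2,034,237,440 bytes
1 MB = 1,000,000 bytes
2,034,237,440 / 1,000,000 = 2,034.237 MB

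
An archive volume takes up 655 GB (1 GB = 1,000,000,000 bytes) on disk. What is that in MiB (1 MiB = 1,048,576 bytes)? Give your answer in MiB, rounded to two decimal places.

655 GB × 1,000,000,000 bytes/GB = 655,000,000,000 bytes
1 MiB = 1,048,576 bytes
655,000,000,000 / 1,048,576 = 624,656.68 MiB

624,656.68 MiB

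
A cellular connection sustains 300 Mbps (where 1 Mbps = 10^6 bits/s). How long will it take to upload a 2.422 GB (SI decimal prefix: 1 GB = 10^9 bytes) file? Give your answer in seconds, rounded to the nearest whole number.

2.422 GB = 2,422,000,000 bytes = 19,376,000,000 bits
300 Mbps = 300,000,000 bits/s
time = 19,376,000,000 / 300,000,000 = 65 s

65 seconds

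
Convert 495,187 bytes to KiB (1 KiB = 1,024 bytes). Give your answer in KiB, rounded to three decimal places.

483.581 KiB

495,187 bytes given.
1 KiB = 2^10 bytes = 1,024 bytes
495,187 / 1,024 = 483.581 KiB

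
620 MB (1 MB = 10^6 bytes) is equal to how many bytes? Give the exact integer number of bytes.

620,000,000 bytes

620 × 1,000,000 = 620,000,000 bytes  (1 MB = 10^6 bytes)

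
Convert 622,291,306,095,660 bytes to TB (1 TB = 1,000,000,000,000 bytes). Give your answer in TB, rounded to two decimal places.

622,291,306,095,660 bytes given.
1 TB = 1,000,000,000,000 bytes
622,291,306,095,660 / 1,000,000,000,000 = 622.29 TB

622.29 TB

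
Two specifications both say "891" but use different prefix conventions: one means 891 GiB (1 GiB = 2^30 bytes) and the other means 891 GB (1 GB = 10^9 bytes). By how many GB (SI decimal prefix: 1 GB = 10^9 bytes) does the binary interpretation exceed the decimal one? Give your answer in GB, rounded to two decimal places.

891 GiB = 891 × 1,073,741,824 = 956,703,965,184 bytes
891 GB = 891 × 1,000,000,000 = 891,000,000,000 bytes
difference = 65,703,965,184 bytes
65,703,965,184 / 1,000,000,000 = 65.70 GB

65.70 GB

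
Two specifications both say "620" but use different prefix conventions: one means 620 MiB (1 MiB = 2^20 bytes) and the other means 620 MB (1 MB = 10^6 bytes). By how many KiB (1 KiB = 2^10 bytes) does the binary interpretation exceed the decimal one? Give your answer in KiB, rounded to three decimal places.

620 MiB = 620 × 1,048,576 = 650,117,120 bytes
620 MB = 620 × 1,000,000 = 620,000,000 bytes
difference = 30,117,120 bytes
30,117,120 / 1,024 = 29,411.250 KiB

29,411.250 KiB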